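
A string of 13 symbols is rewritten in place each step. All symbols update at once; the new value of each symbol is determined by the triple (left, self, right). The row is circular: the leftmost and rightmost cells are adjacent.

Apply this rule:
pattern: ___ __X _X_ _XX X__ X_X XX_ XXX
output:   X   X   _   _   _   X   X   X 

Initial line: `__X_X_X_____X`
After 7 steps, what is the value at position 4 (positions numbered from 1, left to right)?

_

_X_X_X__XXXX_
X_X_X__X_XXX_
_X_X__X_X_XXX
X_X__X_X_X_XX
XX__X_X_X_X_X
XX_X_X_X_X_X_
_XX_X_X_X_X_X
position 4 holds _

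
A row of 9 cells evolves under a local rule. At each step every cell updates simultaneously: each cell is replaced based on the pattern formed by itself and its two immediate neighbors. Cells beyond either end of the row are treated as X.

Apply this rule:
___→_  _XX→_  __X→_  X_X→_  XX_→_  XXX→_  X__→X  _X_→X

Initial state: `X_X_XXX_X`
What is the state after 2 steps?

__X______
X_XX_____

X_XX_____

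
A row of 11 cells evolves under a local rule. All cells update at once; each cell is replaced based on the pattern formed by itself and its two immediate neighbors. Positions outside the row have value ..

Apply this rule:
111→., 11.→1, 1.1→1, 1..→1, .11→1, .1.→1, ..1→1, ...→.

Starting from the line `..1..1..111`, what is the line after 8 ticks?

111.11....1

.11111111.1
11......111
111....11.1
1.11..11111
1111111...1
1.....11.11
11...111111
111.11....1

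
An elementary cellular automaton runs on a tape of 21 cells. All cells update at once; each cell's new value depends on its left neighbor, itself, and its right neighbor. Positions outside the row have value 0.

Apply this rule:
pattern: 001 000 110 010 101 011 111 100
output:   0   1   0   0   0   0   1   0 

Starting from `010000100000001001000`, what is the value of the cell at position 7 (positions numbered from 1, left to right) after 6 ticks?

0

000110001111100000011
110000100111001111000
000110000010000110011
110000111000110000000
000110010010000111111
110000000000110011110
position 7 holds 0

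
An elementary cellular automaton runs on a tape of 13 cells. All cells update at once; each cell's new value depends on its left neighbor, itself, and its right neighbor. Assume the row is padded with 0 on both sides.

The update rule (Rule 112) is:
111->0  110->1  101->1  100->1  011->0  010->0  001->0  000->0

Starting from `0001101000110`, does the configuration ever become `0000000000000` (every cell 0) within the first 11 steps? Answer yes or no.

yes

step 1: 0000110100011
step 2: 0000011010001
step 3: 0000001101000
step 4: 0000000110100
step 5: 0000000011010
step 6: 0000000001101
step 7: 0000000000110
step 8: 0000000000011
step 9: 0000000000001
step 10: 0000000000000
all cells are 0 at step 10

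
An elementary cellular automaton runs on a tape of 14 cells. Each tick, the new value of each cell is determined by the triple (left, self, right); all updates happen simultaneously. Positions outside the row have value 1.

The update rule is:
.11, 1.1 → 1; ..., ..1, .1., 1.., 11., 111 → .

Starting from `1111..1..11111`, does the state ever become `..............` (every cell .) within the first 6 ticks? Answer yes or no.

yes

.........1....
..............
all cells are . at tick 2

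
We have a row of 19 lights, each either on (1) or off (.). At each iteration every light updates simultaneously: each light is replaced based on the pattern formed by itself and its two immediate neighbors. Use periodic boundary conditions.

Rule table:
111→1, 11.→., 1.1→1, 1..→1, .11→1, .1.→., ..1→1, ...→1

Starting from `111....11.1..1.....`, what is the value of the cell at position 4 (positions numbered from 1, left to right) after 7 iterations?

1

11.11111.1.11.11111
1.11111.1.11.111111
.11111.1.11.1111111
11111.1.11.1111111.
1111.1.11.1111111.1
111.1.11.1111111.11
11.1.11.1111111.111
position 4 holds 1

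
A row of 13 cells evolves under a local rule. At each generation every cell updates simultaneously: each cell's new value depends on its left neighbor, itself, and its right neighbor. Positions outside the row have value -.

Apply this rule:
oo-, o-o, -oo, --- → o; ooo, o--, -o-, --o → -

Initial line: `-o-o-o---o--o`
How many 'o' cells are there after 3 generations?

--o-o--o-----
o--o-----oooo
-----ooo-o--o
count of o: 5

5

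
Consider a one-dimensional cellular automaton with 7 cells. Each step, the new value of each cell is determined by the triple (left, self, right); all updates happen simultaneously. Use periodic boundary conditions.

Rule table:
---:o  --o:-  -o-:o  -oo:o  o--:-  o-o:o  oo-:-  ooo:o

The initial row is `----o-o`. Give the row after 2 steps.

oo-ooo-

-oo-ooo
oo-ooo-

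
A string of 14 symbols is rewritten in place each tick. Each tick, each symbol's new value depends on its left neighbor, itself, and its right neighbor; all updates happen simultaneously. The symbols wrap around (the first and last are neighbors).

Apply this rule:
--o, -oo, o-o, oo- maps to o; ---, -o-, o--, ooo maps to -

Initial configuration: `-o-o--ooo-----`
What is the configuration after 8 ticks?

tick 1: o-o--oo-o-----
tick 2: -o--oooo-----o
tick 3: o--oo--o----o-
tick 4: --ooo-o----o-o
tick 5: -oo-oo----o-o-
tick 6: oooooo---o-o--
tick 7: o----o--o-o--o
tick 8: o---o--o-o--oo

o---o--o-o--oo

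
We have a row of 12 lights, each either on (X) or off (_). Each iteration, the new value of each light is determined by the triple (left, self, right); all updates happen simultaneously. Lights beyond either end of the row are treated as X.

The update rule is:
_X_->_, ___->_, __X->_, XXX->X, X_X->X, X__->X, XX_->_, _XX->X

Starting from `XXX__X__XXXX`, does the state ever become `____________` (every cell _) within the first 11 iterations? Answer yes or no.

no

XX_X__X_XXXX
X_X_X__XXXXX
_X_X_X_XXXXX
X_X_X_XXXXXX
_X_X_XXXXXXX
X_X_XXXXXXXX
_X_XXXXXXXXX
X_XXXXXXXXXX
_XXXXXXXXXXX
XXXXXXXXXXXX
XXXXXXXXXXXX
iteration 11 is XXXXXXXXXXXX, still not uniform _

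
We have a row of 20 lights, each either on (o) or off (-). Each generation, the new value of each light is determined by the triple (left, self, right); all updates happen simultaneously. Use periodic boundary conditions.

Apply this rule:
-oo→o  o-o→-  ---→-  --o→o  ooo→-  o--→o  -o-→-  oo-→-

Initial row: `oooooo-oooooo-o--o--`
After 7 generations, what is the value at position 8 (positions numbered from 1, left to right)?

-

o------o-------oo-oo
-o----o-o-----oo--o-
o-o--o---o---oo-oo-o
---oo-o-o-o-oo--o--o
o-oo--------o-oo-oo-
--o-o------o--o--o--
-o---o----o-oo-oo-o-
position 8 holds -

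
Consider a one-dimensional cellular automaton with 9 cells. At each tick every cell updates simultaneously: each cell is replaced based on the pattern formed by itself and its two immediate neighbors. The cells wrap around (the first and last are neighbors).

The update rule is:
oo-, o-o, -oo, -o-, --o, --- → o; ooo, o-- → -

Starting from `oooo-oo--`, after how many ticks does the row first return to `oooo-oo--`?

o--oooo-o
o-oo--ooo
oooo-oo--

3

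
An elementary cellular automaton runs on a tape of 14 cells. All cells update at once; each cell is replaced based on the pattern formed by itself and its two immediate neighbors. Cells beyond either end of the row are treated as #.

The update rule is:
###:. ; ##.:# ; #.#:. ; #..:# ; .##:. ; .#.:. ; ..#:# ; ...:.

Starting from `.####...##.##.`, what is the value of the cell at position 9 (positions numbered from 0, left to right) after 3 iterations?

#

....##.#.#..#.
#..#.#....##..
###...#..#.###
position 9 holds #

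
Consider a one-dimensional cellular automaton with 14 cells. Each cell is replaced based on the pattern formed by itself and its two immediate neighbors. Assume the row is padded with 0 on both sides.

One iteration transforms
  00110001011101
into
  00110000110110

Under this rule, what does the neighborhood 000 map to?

0

At position 0 the neighborhood is 000; the next row has 0 there.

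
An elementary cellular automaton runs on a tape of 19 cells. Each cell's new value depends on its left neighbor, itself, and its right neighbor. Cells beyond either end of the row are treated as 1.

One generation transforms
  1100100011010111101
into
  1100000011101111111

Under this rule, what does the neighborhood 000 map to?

At position 6 the neighborhood is 000; the next row has 0 there.

0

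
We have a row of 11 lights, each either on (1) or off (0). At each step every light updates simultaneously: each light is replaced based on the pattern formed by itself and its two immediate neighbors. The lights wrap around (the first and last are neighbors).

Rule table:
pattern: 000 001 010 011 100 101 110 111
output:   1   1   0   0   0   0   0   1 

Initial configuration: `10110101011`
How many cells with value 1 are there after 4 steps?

00000000001
01111111110
10111111100
00011111001
count of 1: 6

6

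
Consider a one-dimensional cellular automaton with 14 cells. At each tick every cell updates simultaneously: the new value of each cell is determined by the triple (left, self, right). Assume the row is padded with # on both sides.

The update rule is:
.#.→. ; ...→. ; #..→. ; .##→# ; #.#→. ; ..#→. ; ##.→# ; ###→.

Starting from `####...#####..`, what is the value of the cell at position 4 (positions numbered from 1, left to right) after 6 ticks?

tick 1: ...#...#...#..
tick 2: ..............
tick 3: ..............  (fixed point — unchanged through tick 6)
position 4 holds .

.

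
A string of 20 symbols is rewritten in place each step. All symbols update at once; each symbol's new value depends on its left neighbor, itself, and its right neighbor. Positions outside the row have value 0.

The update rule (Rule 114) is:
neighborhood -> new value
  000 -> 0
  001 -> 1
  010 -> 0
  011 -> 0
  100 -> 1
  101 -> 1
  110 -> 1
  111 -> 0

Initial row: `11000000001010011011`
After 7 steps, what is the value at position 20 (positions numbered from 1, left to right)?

1

step 1: 01100000010101101101
step 2: 10110000101010110110
step 3: 01011001010101011011
step 4: 10101110101010101101
step 5: 01010011010101010110
step 6: 10101101101010101011
step 7: 01010110110101010101
position 20 holds 1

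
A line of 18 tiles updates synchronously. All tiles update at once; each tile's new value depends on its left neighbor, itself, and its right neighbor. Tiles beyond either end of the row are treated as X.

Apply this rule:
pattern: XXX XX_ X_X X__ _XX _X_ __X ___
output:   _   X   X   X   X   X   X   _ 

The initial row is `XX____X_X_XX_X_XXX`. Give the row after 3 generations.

generation 1: _XX__XXXXXXXXXXX__
generation 2: XXXXXX_________XXX
generation 3: _____XX_______XX__

_____XX_______XX__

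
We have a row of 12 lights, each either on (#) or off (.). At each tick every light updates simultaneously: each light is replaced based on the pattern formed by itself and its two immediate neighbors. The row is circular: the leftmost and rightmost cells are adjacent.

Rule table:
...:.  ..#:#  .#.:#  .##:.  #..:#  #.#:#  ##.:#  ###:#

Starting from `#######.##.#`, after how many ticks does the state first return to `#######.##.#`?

12

########.##.
.########.##
#.########.#
##.########.
.##.########
#.##.#######
##.##.######
###.##.#####
####.##.####
#####.##.###
######.##.##
#######.##.#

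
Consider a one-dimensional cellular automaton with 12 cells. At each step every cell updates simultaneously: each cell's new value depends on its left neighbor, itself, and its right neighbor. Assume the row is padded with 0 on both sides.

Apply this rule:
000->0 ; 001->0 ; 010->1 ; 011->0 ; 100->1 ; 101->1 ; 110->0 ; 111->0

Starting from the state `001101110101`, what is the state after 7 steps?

000010001111
000011000000
000000100000
000000110000
000000001000
000000001100
000000000010

000000000010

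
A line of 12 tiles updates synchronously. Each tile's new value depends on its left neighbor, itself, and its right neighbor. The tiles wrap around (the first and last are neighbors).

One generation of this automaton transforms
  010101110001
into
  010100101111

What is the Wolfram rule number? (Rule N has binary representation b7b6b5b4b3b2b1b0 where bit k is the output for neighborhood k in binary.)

position 6: 111 → 1  (bit 7 = 1)
position 7: 110 → 0  (bit 6 = 0)
position 0: 101 → 0  (bit 5 = 0)
position 8: 100 → 1  (bit 4 = 1)
position 5: 011 → 0  (bit 3 = 0)
position 1: 010 → 1  (bit 2 = 1)
position 10: 001 → 1  (bit 1 = 1)
position 9: 000 → 1  (bit 0 = 1)
bits b7..b0 = 10010111 = 151

151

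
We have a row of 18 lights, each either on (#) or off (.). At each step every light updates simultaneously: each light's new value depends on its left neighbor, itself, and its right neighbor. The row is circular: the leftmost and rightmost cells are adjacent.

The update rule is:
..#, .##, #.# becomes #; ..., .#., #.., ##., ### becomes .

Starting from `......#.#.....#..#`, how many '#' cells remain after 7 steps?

4

step 1: .....#.#.....#..#.
step 2: ....#.#.....#..#..
step 3: ...#.#.....#..#...
step 4: ..#.#.....#..#....
step 5: .#.#.....#..#.....
step 6: #.#.....#..#......
step 7: .#.....#..#......#
count of #: 4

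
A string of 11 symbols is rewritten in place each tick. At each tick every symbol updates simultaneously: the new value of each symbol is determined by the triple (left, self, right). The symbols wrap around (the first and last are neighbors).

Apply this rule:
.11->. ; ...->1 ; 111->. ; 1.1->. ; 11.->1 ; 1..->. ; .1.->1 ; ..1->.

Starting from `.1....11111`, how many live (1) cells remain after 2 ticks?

6

.1.11.....1
.1..1.111.1
count of 1: 6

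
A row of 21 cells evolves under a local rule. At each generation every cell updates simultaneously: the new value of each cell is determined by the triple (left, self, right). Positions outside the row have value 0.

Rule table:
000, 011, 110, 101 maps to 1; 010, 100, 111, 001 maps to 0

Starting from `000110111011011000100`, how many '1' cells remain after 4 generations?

110111101111111010001
111100111000001100100
100100101011101100001
000000010110111101100
count of 1: 9

9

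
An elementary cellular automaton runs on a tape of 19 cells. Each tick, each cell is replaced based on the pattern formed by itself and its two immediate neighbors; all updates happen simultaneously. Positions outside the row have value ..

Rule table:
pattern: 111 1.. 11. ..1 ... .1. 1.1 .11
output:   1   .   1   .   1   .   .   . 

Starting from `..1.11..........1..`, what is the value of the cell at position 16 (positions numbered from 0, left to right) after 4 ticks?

1

1....1.11111111...1
..11....1111111.1..
1..1.11..111111...1
......1...11111.1..
position 16 holds 1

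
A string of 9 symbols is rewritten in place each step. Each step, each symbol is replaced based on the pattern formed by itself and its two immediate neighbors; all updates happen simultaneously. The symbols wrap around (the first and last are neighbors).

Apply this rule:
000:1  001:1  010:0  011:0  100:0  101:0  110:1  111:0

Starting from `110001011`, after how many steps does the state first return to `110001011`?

010110000
100010111
101100000
000101111
011000001
001011110
110000010
010111100
100000101
101111000
000001011
011110001
000010110
111100010
000101100
111000101
001011000
110001011

18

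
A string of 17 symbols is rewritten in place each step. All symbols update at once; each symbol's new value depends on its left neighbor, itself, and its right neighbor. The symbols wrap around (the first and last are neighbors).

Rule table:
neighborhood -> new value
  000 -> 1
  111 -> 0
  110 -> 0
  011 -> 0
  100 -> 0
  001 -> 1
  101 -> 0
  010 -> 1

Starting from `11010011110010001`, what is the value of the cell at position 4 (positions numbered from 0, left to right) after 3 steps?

0

00010100000110110
11110101111000000
00000100000011111
position 4 holds 0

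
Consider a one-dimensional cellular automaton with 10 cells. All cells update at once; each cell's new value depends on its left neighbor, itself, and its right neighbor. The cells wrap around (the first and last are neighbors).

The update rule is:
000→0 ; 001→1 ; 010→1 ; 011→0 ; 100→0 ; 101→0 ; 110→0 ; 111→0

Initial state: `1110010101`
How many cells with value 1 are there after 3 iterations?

4

0000110100
0001000100
0011001100
count of 1: 4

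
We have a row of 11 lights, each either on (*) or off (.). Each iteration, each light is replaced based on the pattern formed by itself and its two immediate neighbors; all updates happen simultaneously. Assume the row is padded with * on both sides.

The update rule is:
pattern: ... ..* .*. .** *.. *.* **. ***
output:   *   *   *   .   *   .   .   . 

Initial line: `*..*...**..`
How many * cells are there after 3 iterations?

9

iteration 1: .******..**
iteration 2: .......**..
iteration 3: *******..**
count of *: 9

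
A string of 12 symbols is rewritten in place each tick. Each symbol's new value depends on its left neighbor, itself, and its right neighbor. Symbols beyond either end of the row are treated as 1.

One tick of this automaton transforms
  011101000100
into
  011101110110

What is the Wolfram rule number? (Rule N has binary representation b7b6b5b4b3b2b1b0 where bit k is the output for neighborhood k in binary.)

position 2: 111 → 1  (bit 7 = 1)
position 3: 110 → 1  (bit 6 = 1)
position 0: 101 → 0  (bit 5 = 0)
position 6: 100 → 1  (bit 4 = 1)
position 1: 011 → 1  (bit 3 = 1)
position 5: 010 → 1  (bit 2 = 1)
position 8: 001 → 0  (bit 1 = 0)
position 7: 000 → 1  (bit 0 = 1)
bits b7..b0 = 11011101 = 221

221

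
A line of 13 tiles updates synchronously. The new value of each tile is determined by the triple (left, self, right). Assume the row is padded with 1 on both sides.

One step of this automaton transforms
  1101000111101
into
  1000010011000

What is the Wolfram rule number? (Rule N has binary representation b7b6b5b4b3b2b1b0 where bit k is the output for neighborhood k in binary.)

position 0: 111 → 1  (bit 7 = 1)
position 1: 110 → 0  (bit 6 = 0)
position 2: 101 → 0  (bit 5 = 0)
position 4: 100 → 0  (bit 4 = 0)
position 7: 011 → 0  (bit 3 = 0)
position 3: 010 → 0  (bit 2 = 0)
position 6: 001 → 0  (bit 1 = 0)
position 5: 000 → 1  (bit 0 = 1)
bits b7..b0 = 10000001 = 129

129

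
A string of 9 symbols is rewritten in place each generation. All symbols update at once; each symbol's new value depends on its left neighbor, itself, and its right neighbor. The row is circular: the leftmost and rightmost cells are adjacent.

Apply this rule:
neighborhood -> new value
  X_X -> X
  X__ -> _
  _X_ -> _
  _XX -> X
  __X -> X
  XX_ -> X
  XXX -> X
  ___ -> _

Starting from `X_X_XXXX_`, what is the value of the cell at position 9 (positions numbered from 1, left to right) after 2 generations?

X

_X_XXXXXX
X_XXXXXXX
position 9 holds X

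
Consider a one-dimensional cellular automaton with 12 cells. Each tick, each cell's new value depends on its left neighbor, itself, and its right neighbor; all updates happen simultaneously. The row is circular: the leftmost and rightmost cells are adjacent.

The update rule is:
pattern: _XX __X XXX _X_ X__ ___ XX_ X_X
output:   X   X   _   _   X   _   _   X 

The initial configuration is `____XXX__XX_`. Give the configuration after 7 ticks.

___XX__XXX_X
X_XX_XXX__X_
_XX_XX__XX_X
XX_XX_XXX_X_
X_XX_XX__X_X
_XX_XX_XX_XX
XX_XX_XX_XX_

XX_XX_XX_XX_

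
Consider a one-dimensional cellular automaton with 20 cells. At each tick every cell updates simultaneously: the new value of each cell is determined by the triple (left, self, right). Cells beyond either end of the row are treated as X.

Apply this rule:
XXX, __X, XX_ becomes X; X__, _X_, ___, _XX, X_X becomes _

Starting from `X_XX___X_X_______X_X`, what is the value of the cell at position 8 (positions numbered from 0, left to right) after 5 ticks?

_

X__X__X_________X___
X_X__X_________X___X
X___X_________X___X_
X__X_________X___X__
X_X_________X___X__X
position 8 holds _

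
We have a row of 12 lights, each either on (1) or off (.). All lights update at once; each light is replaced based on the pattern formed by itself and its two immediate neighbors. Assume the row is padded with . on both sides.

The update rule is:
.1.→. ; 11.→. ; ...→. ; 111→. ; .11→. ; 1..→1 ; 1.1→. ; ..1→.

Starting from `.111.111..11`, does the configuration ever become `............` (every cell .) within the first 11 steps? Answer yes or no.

yes

step 1: ........1...
step 2: .........1..
step 3: ..........1.
step 4: ...........1
step 5: ............
all cells are . at step 5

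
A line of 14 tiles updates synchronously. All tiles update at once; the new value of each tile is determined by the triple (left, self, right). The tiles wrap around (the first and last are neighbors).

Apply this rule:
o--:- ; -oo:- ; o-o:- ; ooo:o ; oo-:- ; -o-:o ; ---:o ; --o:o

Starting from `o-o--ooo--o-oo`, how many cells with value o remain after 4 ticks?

8

--o-o-o--oo--o
-oo-o-o-o---oo
----o-o-o-oo--
ooooo-o-o----o
count of o: 8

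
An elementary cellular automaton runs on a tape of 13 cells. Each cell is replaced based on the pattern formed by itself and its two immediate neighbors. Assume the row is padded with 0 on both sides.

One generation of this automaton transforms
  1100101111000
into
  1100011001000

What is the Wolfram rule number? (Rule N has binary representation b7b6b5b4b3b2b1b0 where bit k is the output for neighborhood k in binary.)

position 7: 111 → 0  (bit 7 = 0)
position 1: 110 → 1  (bit 6 = 1)
position 5: 101 → 1  (bit 5 = 1)
position 2: 100 → 0  (bit 4 = 0)
position 0: 011 → 1  (bit 3 = 1)
position 4: 010 → 0  (bit 2 = 0)
position 3: 001 → 0  (bit 1 = 0)
position 11: 000 → 0  (bit 0 = 0)
bits b7..b0 = 01101000 = 104

104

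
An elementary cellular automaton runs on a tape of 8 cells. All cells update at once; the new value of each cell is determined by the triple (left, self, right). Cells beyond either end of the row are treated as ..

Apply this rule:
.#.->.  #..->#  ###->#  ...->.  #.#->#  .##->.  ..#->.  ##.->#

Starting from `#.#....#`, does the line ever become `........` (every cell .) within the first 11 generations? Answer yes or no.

.#.#....
..#.#...
...#.#..
....#.#.
.....#.#
......#.
.......#
........
all cells are . at generation 8

yes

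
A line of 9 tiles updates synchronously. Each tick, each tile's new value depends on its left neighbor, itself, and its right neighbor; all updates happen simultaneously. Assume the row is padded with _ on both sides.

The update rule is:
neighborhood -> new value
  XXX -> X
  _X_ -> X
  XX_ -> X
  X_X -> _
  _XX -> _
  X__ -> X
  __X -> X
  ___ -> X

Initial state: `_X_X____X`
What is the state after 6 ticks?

X__XXX__X

tick 1: XX_XXXXXX
tick 2: _X__XXXXX
tick 3: XXXX_XXXX
tick 4: _XXX__XXX
tick 5: X_XXXX_XX
tick 6: X__XXX__X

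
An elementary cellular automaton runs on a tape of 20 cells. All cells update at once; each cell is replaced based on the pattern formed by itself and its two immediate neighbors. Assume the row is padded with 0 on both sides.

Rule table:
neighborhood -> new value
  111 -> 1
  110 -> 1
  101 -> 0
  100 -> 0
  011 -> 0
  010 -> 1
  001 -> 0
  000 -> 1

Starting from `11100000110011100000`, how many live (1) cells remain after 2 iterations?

9

01101110010001101111
00100110010100100111
count of 1: 9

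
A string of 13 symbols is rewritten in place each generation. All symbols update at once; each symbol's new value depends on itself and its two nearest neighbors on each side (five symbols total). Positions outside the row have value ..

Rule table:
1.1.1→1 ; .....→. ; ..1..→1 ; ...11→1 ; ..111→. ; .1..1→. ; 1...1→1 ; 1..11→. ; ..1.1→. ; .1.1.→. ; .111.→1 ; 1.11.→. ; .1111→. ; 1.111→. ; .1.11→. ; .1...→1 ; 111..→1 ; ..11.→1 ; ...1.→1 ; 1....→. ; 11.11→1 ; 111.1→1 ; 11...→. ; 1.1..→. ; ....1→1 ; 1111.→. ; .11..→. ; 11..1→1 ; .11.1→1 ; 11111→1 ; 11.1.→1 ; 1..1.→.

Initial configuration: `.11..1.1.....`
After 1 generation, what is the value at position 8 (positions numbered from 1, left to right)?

.

11.1....1....
position 8 holds .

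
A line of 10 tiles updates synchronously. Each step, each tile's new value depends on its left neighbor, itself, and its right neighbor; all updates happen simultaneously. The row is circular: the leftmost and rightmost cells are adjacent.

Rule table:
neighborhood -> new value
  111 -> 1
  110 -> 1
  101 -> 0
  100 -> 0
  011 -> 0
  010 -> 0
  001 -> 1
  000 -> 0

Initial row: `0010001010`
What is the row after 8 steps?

0000100010

step 1: 0100010000
step 2: 1000100000
step 3: 0001000001
step 4: 0010000010
step 5: 0100000100
step 6: 1000001000
step 7: 0000010001
step 8: 0000100010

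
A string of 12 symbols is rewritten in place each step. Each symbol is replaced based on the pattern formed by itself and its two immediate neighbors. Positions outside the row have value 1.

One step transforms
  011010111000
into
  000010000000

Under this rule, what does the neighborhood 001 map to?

At position 11 the neighborhood is 001; the next row has 0 there.

0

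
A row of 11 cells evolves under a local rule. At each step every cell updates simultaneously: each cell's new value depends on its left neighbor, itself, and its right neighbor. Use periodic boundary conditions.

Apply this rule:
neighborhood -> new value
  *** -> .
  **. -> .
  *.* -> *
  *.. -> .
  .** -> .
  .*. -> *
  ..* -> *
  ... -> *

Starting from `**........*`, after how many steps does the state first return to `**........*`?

...*******.
***........
....*******
.***.......
*....******
..***......
**....*****
...***.....
***....****
....***....
****....***
.....***...
*****....**
......***..
******....*
.......***.
*******....
........***
.*******...
*........**
..*******..
**........*

22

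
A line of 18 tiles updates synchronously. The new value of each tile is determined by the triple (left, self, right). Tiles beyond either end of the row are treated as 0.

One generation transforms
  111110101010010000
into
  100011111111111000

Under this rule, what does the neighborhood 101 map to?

1

At position 5 the neighborhood is 101; the next row has 1 there.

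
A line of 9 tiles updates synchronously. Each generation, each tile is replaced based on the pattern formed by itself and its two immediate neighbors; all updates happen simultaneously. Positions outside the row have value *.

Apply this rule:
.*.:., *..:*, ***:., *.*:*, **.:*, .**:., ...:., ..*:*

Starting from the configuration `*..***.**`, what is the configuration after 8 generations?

**.**.***

generation 1: ***..**..
generation 2: ..***.***
generation 3: **..**...
generation 4: .***.**.*
generation 5: *..**.**.
generation 6: ***.**.**
generation 7: ..**.**..
generation 8: **.**.***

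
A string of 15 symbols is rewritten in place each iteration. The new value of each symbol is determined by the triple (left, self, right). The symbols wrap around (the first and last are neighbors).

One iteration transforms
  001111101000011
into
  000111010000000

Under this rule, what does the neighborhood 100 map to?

0

At position 0 the neighborhood is 100; the next row has 0 there.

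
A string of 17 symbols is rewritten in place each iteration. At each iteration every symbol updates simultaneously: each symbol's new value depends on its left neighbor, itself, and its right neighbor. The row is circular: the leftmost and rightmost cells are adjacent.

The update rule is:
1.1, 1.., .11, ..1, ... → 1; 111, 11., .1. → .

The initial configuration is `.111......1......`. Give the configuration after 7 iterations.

11111..111111.111

11..111111.111111
..111.....11.....
111..111111.11111
...111.....11....
1111..111111.1111
....111.....11...
11111..111111.111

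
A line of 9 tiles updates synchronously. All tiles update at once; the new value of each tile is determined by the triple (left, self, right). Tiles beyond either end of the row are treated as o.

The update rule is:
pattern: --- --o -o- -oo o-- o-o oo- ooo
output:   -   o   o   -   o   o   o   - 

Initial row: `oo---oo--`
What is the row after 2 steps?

step 1: -oo-o-ooo
step 2: o-oooo---

o-oooo---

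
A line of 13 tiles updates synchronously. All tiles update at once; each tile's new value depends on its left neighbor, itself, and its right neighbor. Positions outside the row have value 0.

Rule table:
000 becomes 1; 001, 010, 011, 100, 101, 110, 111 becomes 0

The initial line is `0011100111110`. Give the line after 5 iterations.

1000000000000

1000000000000
0011111111111
1000000000000  (repeats iteration 1; period 2)
iteration 5: 1000000000000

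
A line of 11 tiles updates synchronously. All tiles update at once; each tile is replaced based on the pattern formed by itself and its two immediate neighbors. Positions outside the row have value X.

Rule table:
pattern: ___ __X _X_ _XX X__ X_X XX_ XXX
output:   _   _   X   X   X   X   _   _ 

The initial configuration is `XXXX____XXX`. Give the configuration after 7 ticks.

____X___X__
X___XX__XX_
_X__X_X_X_X
XXX_XXXXXXX
___XX______
X__X_X_____
_X_XXXX____

_X_XXXX____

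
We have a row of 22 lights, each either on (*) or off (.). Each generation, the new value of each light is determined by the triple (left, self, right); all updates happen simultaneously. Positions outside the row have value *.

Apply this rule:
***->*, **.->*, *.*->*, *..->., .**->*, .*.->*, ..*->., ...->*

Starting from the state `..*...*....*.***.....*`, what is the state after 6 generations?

generation 1: ..*.*.*.**.*****.***.*
generation 2: ..********************
generation 3: ..********************  (fixed point — unchanged through generation 6)

..********************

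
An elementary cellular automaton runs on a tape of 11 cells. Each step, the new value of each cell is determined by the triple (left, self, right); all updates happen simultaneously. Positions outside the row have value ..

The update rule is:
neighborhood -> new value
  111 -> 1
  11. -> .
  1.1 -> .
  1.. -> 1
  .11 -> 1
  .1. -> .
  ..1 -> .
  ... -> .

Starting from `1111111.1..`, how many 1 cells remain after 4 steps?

5

step 1: 111111...1.
step 2: 11111.1...1
step 3: 1111...1...
step 4: 111.1...1..
count of 1: 5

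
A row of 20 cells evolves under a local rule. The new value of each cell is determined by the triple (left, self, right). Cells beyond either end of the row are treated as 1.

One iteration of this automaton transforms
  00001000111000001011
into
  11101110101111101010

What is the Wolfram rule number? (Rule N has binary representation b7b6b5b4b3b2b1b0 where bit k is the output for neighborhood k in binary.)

position 9: 111 → 0  (bit 7 = 0)
position 10: 110 → 1  (bit 6 = 1)
position 17: 101 → 0  (bit 5 = 0)
position 0: 100 → 1  (bit 4 = 1)
position 8: 011 → 1  (bit 3 = 1)
position 4: 010 → 1  (bit 2 = 1)
position 3: 001 → 0  (bit 1 = 0)
position 1: 000 → 1  (bit 0 = 1)
bits b7..b0 = 01011101 = 93

93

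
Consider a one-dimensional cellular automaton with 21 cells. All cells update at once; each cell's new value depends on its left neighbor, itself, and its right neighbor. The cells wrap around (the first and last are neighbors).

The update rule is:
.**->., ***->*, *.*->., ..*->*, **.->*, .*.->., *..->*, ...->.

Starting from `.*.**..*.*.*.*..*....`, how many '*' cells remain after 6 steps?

8

step 1: *...***.......**.*...
step 2: .*.*.***.....*.*..*.*
step 3: ......***...*...**...
step 4: .....*.***.*.*.*.**..
step 5: ....*...**........**.
step 6: ...*.*.*.**......*.**
count of *: 8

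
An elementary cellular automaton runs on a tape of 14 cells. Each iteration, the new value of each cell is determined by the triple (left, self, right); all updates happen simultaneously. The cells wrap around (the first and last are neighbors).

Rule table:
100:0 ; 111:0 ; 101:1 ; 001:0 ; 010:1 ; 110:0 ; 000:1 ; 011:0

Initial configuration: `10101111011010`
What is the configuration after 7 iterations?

11110000100111
00000110100000
11110001101111
00000100010000
11110101010111
00001111111000
11100000000011

11100000000011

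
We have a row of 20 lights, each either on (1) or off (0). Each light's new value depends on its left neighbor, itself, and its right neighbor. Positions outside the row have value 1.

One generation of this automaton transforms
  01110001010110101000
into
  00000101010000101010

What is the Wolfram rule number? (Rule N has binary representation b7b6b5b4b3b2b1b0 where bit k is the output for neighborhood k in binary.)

5

position 2: 111 → 0  (bit 7 = 0)
position 3: 110 → 0  (bit 6 = 0)
position 0: 101 → 0  (bit 5 = 0)
position 4: 100 → 0  (bit 4 = 0)
position 1: 011 → 0  (bit 3 = 0)
position 7: 010 → 1  (bit 2 = 1)
position 6: 001 → 0  (bit 1 = 0)
position 5: 000 → 1  (bit 0 = 1)
bits b7..b0 = 00000101 = 5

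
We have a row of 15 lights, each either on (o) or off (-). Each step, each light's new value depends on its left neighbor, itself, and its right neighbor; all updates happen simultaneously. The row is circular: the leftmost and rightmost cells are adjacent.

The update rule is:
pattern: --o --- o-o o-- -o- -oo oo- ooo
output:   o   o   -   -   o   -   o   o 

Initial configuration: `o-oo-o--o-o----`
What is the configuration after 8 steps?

o-oo-o--o-o-o--

o--o-o-oo-o-ooo
o-oo-o--o-o--oo
o--o-o-oo-o-o-o
o-oo-o--o-o-o--
o--o-o-oo-o-o-o  (repeats step 3; period 2)
step 8: o-oo-o--o-o-o--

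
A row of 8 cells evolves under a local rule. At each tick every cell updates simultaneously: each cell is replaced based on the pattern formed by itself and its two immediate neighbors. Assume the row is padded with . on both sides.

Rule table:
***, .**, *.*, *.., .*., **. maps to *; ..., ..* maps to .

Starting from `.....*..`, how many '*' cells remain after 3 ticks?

.....**.
.....***
.....***
count of *: 3

3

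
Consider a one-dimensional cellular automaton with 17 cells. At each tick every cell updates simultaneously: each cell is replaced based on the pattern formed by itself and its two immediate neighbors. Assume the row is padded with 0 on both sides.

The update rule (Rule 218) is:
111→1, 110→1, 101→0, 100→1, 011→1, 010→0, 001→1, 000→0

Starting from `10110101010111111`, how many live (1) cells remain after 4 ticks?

00110000000111111
01111000001111111
11111100011111111
11111110111111111
count of 1: 16

16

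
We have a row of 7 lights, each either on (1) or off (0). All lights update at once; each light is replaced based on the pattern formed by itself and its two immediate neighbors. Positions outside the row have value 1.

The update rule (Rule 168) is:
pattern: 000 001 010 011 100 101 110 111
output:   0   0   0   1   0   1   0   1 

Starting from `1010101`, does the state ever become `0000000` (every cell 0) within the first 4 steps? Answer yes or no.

0101011
1010111
0101111
1011111
step 4 is 1011111, still not uniform 0

no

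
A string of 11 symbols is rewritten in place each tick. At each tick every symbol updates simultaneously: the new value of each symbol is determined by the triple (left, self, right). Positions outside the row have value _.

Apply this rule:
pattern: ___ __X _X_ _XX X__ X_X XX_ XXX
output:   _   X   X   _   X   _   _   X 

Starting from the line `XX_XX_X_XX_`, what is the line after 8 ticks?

X_X_X_X_X_X

______X___X
_____XXX_XX
____X_X____
___XX_XX___
__X_____X__
_XXX___XXX_
X_X_X_X_X_X
X_X_X_X_X_X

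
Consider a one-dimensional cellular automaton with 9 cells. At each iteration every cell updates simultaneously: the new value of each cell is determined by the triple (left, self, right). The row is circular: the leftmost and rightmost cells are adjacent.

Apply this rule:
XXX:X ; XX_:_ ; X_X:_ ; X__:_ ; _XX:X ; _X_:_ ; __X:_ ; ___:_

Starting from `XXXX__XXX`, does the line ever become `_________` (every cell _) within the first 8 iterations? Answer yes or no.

yes

XXX___XXX
XX____XXX
X_____XXX
______XXX
______XX_
______X__
_________
all cells are _ at iteration 7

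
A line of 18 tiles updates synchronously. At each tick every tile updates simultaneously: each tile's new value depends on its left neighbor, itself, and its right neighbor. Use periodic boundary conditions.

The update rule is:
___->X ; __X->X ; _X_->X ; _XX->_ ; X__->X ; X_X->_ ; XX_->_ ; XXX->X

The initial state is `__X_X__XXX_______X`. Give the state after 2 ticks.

XX___X__X__XXXXXXX

XXX_XXX_X_XXXXXXXX
XX___X__X__XXXXXXX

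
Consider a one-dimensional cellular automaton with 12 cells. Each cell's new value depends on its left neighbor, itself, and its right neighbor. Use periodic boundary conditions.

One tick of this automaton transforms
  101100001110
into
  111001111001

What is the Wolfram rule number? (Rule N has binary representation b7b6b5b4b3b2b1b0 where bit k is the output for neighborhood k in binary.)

47

position 9: 111 → 0  (bit 7 = 0)
position 3: 110 → 0  (bit 6 = 0)
position 1: 101 → 1  (bit 5 = 1)
position 4: 100 → 0  (bit 4 = 0)
position 2: 011 → 1  (bit 3 = 1)
position 0: 010 → 1  (bit 2 = 1)
position 7: 001 → 1  (bit 1 = 1)
position 5: 000 → 1  (bit 0 = 1)
bits b7..b0 = 00101111 = 47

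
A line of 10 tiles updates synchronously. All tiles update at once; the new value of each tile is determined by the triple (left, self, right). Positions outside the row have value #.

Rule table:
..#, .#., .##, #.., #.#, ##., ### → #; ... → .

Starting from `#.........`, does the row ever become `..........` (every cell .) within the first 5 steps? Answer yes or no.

no

##.......#
###.....##
####...###
#####.####
##########
step 5 is ##########, still not uniform .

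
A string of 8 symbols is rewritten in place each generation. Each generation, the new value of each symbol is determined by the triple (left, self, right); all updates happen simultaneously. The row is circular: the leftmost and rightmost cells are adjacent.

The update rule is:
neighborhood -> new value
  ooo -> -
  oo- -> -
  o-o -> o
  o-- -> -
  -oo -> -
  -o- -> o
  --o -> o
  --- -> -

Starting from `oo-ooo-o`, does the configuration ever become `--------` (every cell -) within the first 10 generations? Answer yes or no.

generation 1: --o---o-
generation 2: -oo--oo-
generation 3: o---o---
generation 4: o--oo--o
generation 5: --o---o-  (repeats generation 1; period 4)
generation 10: -oo--oo-
generation 10 is -oo--oo-, still not uniform -

no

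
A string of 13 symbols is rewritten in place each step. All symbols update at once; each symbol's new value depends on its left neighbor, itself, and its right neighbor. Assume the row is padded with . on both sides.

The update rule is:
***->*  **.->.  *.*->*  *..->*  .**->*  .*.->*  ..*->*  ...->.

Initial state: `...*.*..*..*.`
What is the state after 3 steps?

step 1: ..***********
step 2: .***********.
step 3: ***********.*

***********.*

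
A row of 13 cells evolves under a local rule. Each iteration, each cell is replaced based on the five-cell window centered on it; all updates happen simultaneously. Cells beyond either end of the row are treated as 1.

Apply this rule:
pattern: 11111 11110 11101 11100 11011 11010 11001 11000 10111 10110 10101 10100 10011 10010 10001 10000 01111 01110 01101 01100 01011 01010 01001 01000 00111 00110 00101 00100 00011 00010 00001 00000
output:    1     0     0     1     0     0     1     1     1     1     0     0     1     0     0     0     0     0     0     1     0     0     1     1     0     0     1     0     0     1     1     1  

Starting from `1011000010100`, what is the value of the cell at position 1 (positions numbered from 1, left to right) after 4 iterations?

0

0011101110011
1100001011100
0110111010111
0100100000101
position 1 holds 0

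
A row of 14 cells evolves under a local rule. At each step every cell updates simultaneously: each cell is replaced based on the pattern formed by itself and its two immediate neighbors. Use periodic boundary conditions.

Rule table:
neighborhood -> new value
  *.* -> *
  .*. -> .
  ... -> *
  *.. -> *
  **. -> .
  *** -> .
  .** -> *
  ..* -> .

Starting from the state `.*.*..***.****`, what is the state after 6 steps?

*.*..*.**.*.*.

*.*.*.*..**...
.*.*.*.*.*.**.
..*.*.*.*.**.*
*..*.*.*.**.*.
.*..*.*.**.*.*
*.*..*.**.*.*.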